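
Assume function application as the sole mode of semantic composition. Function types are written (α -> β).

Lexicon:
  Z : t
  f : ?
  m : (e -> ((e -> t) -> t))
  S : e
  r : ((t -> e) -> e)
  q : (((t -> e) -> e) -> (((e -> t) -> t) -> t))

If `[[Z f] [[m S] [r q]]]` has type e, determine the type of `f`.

[[Z f] [[m S] [r q]]] is required to be e. [[m S] [r q]] : t cannot yield e as functor, so [Z f] : (t -> e).
[Z f] is required to be (t -> e). Z : t cannot yield (t -> e) as functor, so f : (t -> (t -> e)).

(t -> (t -> e))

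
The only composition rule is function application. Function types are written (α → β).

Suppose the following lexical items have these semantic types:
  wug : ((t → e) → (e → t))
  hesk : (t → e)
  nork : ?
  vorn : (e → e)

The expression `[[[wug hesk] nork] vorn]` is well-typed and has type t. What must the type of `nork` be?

((e → t) → ((e → e) → t))

For [[[wug hesk] nork] vorn] to have type t with vorn of type (e → e), [[wug hesk] nork] must be the function: [[wug hesk] nork] : ((e → e) → t).
For [[wug hesk] nork] to have type ((e → e) → t) with [wug hesk] of type (e → t), nork must be the function: nork : ((e → t) → ((e → e) → t)).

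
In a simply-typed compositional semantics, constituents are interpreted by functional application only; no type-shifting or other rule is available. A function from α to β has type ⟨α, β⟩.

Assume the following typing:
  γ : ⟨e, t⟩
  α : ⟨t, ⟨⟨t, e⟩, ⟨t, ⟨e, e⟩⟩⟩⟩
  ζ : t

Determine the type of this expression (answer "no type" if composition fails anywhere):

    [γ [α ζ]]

[α ζ]: ⟨t, ⟨⟨t, e⟩, ⟨t, ⟨e, e⟩⟩⟩⟩ applied to t yields ⟨⟨t, e⟩, ⟨t, ⟨e, e⟩⟩⟩.
[γ [α ζ]]: ⟨e, t⟩ and ⟨⟨t, e⟩, ⟨t, ⟨e, e⟩⟩⟩ cannot combine by function application — type clash.

no type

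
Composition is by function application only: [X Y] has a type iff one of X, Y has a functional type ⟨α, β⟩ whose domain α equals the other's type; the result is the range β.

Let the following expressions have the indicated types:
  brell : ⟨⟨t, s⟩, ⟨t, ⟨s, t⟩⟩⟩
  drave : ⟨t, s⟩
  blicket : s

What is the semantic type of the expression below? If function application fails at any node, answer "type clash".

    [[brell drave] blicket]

[brell drave]: brell is ⟨⟨t, s⟩, ⟨t, ⟨s, t⟩⟩⟩, drave is ⟨t, s⟩; result ⟨t, ⟨s, t⟩⟩.
[[brell drave] blicket]: ⟨t, ⟨s, t⟩⟩ with s — neither is a function whose domain matches the other; composition fails here.

type clash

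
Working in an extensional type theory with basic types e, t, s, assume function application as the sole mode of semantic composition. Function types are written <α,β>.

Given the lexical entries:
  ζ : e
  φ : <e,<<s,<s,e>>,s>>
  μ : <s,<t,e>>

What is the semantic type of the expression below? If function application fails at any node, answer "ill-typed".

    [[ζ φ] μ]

[ζ φ]: <e,<<s,<s,e>>,s>> applied to e yields <<s,<s,e>>,s>.
At [[ζ φ] μ]: neither <<s,<s,e>>,s> nor <s,<t,e>> can take the other as argument; the node is ill-typed.

ill-typed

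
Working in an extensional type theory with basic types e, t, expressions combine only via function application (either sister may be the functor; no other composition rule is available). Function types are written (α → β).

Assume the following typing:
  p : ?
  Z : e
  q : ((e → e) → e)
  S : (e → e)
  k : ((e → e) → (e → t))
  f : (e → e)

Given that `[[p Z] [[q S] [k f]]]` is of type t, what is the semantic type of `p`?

At [[p Z] [[q S] [k f]]] (required: t): [[q S] [k f]] is t, which is not a function with range t; hence [p Z] is the functor — type (t → t).
At [p Z] (required: (t → t)): Z is e, which is not a function with range (t → t); hence p is the functor — type (e → (t → t)).

(e → (t → t))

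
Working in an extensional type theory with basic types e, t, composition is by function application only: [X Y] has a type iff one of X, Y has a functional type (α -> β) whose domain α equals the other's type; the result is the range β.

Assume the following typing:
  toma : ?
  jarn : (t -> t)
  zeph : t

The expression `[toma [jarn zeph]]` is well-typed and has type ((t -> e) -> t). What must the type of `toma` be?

[toma [jarn zeph]] must have type ((t -> e) -> t). The sister [jarn zeph] has type t; that is not a function onto ((t -> e) -> t), so toma must be the functor, of type (t -> ((t -> e) -> t)).

(t -> ((t -> e) -> t))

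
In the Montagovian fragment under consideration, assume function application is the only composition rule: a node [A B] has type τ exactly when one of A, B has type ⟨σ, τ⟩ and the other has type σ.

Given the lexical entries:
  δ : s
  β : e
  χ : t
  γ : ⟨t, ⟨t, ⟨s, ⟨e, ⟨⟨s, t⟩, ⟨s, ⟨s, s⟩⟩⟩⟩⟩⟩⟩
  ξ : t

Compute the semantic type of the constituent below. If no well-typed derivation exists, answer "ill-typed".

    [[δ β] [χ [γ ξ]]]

ill-typed

At [δ β]: neither s nor e can take the other as argument; the node is ill-typed.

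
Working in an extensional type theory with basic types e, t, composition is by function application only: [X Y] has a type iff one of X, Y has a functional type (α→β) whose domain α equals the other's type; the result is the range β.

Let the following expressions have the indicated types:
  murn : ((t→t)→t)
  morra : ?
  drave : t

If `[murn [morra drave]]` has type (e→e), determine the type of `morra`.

(t→(((t→t)→t)→(e→e)))

For [murn [morra drave]] to have type (e→e) with murn of type ((t→t)→t), [morra drave] must be the function: [morra drave] : (((t→t)→t)→(e→e)).
For [morra drave] to have type (((t→t)→t)→(e→e)) with drave of type t, morra must be the function: morra : (t→(((t→t)→t)→(e→e))).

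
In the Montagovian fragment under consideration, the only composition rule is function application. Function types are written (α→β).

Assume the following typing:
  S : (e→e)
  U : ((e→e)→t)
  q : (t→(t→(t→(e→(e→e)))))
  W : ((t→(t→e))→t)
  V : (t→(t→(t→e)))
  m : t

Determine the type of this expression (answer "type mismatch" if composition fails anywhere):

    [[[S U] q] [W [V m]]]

(t→(e→(e→e)))

[S U]: ((e→e)→t) applied to (e→e) yields t.
[[S U] q]: (t→(t→(t→(e→(e→e))))) applied to t yields (t→(t→(e→(e→e)))).
[V m]: (t→(t→(t→e))) applied to t yields (t→(t→e)).
[W [V m]]: ((t→(t→e))→t) applied to (t→(t→e)) yields t.
[[[S U] q] [W [V m]]]: (t→(t→(e→(e→e)))) applied to t yields (t→(e→(e→e))).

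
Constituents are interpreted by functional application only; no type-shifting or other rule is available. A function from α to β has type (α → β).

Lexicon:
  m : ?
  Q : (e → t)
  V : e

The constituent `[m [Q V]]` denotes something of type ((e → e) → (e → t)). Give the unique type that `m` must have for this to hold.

(t → ((e → e) → (e → t)))

[m [Q V]] is required to be ((e → e) → (e → t)). [Q V] : t cannot yield ((e → e) → (e → t)) as functor, so m : (t → ((e → e) → (e → t))).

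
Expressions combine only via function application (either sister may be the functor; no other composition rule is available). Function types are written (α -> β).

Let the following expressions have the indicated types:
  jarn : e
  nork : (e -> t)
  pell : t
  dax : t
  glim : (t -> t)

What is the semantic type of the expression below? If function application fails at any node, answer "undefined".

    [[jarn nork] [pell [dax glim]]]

At [jarn nork], nork : (e -> t) takes jarn : e, giving t.
At [dax glim], glim : (t -> t) takes dax : t, giving t.
At [pell [dax glim]]: neither t nor t can take the other as argument; the node is ill-typed.

undefined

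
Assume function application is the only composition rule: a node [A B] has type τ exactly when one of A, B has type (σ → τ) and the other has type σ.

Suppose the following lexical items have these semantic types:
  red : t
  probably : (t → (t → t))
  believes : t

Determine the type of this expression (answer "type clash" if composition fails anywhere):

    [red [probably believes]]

At [probably believes], probably : (t → (t → t)) takes believes : t, giving (t → t).
At [red [probably believes]], [probably believes] : (t → t) takes red : t, giving t.

t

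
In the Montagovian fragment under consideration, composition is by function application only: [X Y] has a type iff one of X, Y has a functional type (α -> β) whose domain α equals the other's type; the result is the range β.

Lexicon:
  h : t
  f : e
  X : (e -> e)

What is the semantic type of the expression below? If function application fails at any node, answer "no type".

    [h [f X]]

no type

At [f X], X : (e -> e) takes f : e, giving e.
[h [f X]]: t and e cannot combine by function application — type clash.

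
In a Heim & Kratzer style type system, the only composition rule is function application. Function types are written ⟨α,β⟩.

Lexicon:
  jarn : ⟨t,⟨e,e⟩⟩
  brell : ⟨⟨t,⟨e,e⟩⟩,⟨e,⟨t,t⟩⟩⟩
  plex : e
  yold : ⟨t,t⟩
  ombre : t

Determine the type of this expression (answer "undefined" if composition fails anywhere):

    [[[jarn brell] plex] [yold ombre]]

t

[jarn brell]: functor brell : ⟨⟨t,⟨e,e⟩⟩,⟨e,⟨t,t⟩⟩⟩, argument jarn : ⟨t,⟨e,e⟩⟩; result ⟨e,⟨t,t⟩⟩.
[[jarn brell] plex]: functor [jarn brell] : ⟨e,⟨t,t⟩⟩, argument plex : e; result ⟨t,t⟩.
[yold ombre]: functor yold : ⟨t,t⟩, argument ombre : t; result t.
[[[jarn brell] plex] [yold ombre]]: functor [[jarn brell] plex] : ⟨t,t⟩, argument [yold ombre] : t; result t.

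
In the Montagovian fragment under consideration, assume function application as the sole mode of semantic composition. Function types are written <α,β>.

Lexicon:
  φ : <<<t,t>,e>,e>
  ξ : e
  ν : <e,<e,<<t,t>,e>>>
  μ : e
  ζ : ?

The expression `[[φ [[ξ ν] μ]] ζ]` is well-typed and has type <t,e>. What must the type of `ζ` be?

<e,<t,e>>

At [[φ [[ξ ν] μ]] ζ] (required: <t,e>): [φ [[ξ ν] μ]] is e, which is not a function with range <t,e>; hence ζ is the functor — type <e,<t,e>>.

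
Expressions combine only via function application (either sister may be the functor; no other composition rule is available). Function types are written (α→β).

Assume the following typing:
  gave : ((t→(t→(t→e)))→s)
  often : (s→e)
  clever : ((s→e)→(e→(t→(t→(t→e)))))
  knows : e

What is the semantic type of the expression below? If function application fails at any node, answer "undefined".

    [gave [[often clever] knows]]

s

[often clever]: functor clever : ((s→e)→(e→(t→(t→(t→e))))), argument often : (s→e); result (e→(t→(t→(t→e)))).
[[often clever] knows]: functor [often clever] : (e→(t→(t→(t→e)))), argument knows : e; result (t→(t→(t→e))).
[gave [[often clever] knows]]: functor gave : ((t→(t→(t→e)))→s), argument [[often clever] knows] : (t→(t→(t→e))); result s.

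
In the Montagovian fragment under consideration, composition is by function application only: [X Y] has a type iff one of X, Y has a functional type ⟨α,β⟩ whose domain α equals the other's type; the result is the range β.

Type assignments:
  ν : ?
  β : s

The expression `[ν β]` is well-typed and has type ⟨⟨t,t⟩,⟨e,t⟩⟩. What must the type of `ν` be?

[ν β] is required to be ⟨⟨t,t⟩,⟨e,t⟩⟩. β : s cannot yield ⟨⟨t,t⟩,⟨e,t⟩⟩ as functor, so ν : ⟨s,⟨⟨t,t⟩,⟨e,t⟩⟩⟩.

⟨s,⟨⟨t,t⟩,⟨e,t⟩⟩⟩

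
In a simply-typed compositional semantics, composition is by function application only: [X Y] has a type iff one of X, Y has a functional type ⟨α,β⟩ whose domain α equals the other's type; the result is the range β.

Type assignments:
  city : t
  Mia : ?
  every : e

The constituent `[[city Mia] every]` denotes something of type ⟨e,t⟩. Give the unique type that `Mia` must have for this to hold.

⟨t,⟨e,⟨e,t⟩⟩⟩

For [[city Mia] every] to have type ⟨e,t⟩ with every of type e, [city Mia] must be the function: [city Mia] : ⟨e,⟨e,t⟩⟩.
For [city Mia] to have type ⟨e,⟨e,t⟩⟩ with city of type t, Mia must be the function: Mia : ⟨t,⟨e,⟨e,t⟩⟩⟩.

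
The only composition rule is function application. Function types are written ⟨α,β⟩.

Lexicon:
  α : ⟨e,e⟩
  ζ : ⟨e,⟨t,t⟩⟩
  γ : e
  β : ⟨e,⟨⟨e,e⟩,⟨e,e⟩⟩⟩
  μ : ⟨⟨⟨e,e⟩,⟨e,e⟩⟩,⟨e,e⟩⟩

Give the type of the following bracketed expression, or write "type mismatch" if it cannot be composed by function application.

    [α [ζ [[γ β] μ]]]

type mismatch

[γ β]: β is ⟨e,⟨⟨e,e⟩,⟨e,e⟩⟩⟩, γ is e; result ⟨⟨e,e⟩,⟨e,e⟩⟩.
[[γ β] μ]: μ is ⟨⟨⟨e,e⟩,⟨e,e⟩⟩,⟨e,e⟩⟩, [γ β] is ⟨⟨e,e⟩,⟨e,e⟩⟩; result ⟨e,e⟩.
[ζ [[γ β] μ]]: ⟨e,⟨t,t⟩⟩ and ⟨e,e⟩ cannot combine by function application — type clash.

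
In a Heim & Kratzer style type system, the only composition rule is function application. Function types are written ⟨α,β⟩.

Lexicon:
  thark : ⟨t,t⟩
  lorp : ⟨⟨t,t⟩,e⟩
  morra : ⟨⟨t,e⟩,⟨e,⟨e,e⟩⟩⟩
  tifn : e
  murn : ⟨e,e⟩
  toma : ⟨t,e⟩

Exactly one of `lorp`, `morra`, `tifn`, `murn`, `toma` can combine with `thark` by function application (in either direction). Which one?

lorp

lorp — combines: lorp : ⟨⟨t,t⟩,e⟩ takes thark : ⟨t,t⟩ as argument, giving e.
morra : ⟨⟨t,e⟩,⟨e,⟨e,e⟩⟩⟩ — thark needs t; morra needs ⟨t,e⟩; neither fits.
tifn : e — thark needs t; tifn needs nothing (atomic); neither fits.
murn : ⟨e,e⟩ — thark needs t; murn needs e; neither fits.
toma : ⟨t,e⟩ — thark needs t; toma needs t; neither fits.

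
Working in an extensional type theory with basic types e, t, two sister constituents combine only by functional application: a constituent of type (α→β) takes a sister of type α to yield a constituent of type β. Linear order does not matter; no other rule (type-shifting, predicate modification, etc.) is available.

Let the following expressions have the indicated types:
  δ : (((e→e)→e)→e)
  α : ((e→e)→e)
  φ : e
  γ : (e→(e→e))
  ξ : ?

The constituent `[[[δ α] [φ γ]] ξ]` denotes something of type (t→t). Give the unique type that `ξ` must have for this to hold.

At [[[δ α] [φ γ]] ξ] (required: (t→t)): [[δ α] [φ γ]] is e, which is not a function with range (t→t); hence ξ is the functor — type (e→(t→t)).

(e→(t→t))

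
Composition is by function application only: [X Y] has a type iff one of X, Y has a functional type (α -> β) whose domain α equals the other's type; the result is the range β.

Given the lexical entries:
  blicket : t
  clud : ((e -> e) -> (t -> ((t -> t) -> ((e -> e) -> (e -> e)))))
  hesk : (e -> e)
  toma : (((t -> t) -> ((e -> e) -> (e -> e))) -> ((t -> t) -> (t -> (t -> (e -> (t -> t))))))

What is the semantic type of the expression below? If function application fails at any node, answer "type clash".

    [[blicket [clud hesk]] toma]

[clud hesk]: ((e -> e) -> (t -> ((t -> t) -> ((e -> e) -> (e -> e))))) applied to (e -> e) yields (t -> ((t -> t) -> ((e -> e) -> (e -> e)))).
[blicket [clud hesk]]: (t -> ((t -> t) -> ((e -> e) -> (e -> e)))) applied to t yields ((t -> t) -> ((e -> e) -> (e -> e))).
[[blicket [clud hesk]] toma]: (((t -> t) -> ((e -> e) -> (e -> e))) -> ((t -> t) -> (t -> (t -> (e -> (t -> t)))))) applied to ((t -> t) -> ((e -> e) -> (e -> e))) yields ((t -> t) -> (t -> (t -> (e -> (t -> t))))).

((t -> t) -> (t -> (t -> (e -> (t -> t)))))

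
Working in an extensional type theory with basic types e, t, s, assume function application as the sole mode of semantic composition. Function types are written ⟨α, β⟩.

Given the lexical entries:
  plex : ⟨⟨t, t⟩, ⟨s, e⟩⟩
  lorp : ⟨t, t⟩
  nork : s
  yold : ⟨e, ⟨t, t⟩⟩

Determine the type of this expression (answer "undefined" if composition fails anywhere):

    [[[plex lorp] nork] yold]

At [plex lorp], plex : ⟨⟨t, t⟩, ⟨s, e⟩⟩ takes lorp : ⟨t, t⟩, giving ⟨s, e⟩.
At [[plex lorp] nork], [plex lorp] : ⟨s, e⟩ takes nork : s, giving e.
At [[[plex lorp] nork] yold], yold : ⟨e, ⟨t, t⟩⟩ takes [[plex lorp] nork] : e, giving ⟨t, t⟩.

⟨t, t⟩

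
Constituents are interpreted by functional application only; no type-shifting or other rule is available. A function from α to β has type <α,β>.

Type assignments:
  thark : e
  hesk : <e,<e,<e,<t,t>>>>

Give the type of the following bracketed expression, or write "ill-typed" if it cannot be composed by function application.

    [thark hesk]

<e,<e,<t,t>>>

[thark hesk]: <e,<e,<e,<t,t>>>> applied to e yields <e,<e,<t,t>>>.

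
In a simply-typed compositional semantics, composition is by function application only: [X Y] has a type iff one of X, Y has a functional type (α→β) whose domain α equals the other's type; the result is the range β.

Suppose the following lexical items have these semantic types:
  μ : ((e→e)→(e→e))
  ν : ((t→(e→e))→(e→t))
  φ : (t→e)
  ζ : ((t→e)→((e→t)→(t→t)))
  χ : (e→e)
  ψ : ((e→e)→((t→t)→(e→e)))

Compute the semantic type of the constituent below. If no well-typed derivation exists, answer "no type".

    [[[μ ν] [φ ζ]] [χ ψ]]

[μ ν]: ((e→e)→(e→e)) with ((t→(e→e))→(e→t)) — neither is a function whose domain matches the other; composition fails here.

no type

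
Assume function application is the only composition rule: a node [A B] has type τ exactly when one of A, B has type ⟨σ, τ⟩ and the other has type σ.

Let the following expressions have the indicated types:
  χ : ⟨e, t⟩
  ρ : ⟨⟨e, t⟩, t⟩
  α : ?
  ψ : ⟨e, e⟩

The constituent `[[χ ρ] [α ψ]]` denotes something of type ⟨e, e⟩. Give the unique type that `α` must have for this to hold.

[[χ ρ] [α ψ]] must have type ⟨e, e⟩. The sister [χ ρ] has type t; that is not a function onto ⟨e, e⟩, so [α ψ] must be the functor, of type ⟨t, ⟨e, e⟩⟩.
[α ψ] must have type ⟨t, ⟨e, e⟩⟩. The sister ψ has type ⟨e, e⟩; that is not a function onto ⟨t, ⟨e, e⟩⟩, so α must be the functor, of type ⟨⟨e, e⟩, ⟨t, ⟨e, e⟩⟩⟩.

⟨⟨e, e⟩, ⟨t, ⟨e, e⟩⟩⟩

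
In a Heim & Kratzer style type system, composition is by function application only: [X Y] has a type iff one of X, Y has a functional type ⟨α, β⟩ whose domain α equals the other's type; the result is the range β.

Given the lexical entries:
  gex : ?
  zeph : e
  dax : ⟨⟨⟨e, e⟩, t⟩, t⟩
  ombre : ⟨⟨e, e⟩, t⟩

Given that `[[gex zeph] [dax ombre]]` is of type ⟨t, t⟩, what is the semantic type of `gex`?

⟨e, ⟨t, ⟨t, t⟩⟩⟩

At [[gex zeph] [dax ombre]] (required: ⟨t, t⟩): [dax ombre] is t, which is not a function with range ⟨t, t⟩; hence [gex zeph] is the functor — type ⟨t, ⟨t, t⟩⟩.
At [gex zeph] (required: ⟨t, ⟨t, t⟩⟩): zeph is e, which is not a function with range ⟨t, ⟨t, t⟩⟩; hence gex is the functor — type ⟨e, ⟨t, ⟨t, t⟩⟩⟩.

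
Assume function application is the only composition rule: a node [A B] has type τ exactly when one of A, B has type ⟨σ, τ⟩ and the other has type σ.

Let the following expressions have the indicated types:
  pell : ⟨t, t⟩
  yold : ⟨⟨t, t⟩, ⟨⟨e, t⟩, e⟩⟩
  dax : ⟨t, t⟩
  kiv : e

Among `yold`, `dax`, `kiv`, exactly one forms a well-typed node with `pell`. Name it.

yold — combines: yold : ⟨⟨t, t⟩, ⟨⟨e, t⟩, e⟩⟩ takes pell : ⟨t, t⟩ as argument, giving ⟨⟨e, t⟩, e⟩.
dax : ⟨t, t⟩ — no; pell wants t, and dax wants t.
kiv : e — no; pell wants t, and kiv wants nothing (atomic).

yold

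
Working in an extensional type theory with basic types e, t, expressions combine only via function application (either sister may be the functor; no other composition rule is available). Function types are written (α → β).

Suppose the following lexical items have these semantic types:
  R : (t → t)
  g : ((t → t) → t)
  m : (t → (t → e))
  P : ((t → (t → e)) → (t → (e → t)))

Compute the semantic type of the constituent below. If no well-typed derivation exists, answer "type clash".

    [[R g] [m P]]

[R g] — g of type ((t → t) → t) combines with R of type (t → t): type t.
[m P] — P of type ((t → (t → e)) → (t → (e → t))) combines with m of type (t → (t → e)): type (t → (e → t)).
[[R g] [m P]] — [m P] of type (t → (e → t)) combines with [R g] of type t: type (e → t).

(e → t)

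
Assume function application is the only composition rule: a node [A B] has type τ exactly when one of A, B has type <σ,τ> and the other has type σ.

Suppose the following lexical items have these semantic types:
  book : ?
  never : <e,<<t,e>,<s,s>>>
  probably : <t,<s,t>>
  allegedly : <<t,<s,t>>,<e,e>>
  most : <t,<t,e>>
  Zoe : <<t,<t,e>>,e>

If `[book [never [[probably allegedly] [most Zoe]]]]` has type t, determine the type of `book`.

<<<t,e>,<s,s>>,t>

At [book [never [[probably allegedly] [most Zoe]]]] (required: t): [never [[probably allegedly] [most Zoe]]] is <<t,e>,<s,s>>, which is not a function with range t; hence book is the functor — type <<<t,e>,<s,s>>,t>.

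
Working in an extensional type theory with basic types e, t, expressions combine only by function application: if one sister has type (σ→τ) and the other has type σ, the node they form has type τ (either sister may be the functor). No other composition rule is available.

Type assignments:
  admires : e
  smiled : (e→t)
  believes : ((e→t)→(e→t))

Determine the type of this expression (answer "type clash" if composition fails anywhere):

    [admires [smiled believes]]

[smiled believes] — believes of type ((e→t)→(e→t)) combines with smiled of type (e→t): type (e→t).
[admires [smiled believes]] — [smiled believes] of type (e→t) combines with admires of type e: type t.

t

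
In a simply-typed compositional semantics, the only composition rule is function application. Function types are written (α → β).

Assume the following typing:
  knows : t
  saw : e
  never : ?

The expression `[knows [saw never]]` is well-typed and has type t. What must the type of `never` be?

[knows [saw never]] must have type t. The sister knows has type t; that is not a function onto t, so [saw never] must be the functor, of type (t → t).
[saw never] must have type (t → t). The sister saw has type e; that is not a function onto (t → t), so never must be the functor, of type (e → (t → t)).

(e → (t → t))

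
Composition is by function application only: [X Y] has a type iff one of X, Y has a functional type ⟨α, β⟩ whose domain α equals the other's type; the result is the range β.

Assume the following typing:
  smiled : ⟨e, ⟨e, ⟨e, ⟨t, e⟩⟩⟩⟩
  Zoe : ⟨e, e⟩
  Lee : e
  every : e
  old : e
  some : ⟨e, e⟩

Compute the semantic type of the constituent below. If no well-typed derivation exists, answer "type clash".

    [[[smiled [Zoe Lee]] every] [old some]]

At [Zoe Lee], Zoe : ⟨e, e⟩ takes Lee : e, giving e.
At [smiled [Zoe Lee]], smiled : ⟨e, ⟨e, ⟨e, ⟨t, e⟩⟩⟩⟩ takes [Zoe Lee] : e, giving ⟨e, ⟨e, ⟨t, e⟩⟩⟩.
At [[smiled [Zoe Lee]] every], [smiled [Zoe Lee]] : ⟨e, ⟨e, ⟨t, e⟩⟩⟩ takes every : e, giving ⟨e, ⟨t, e⟩⟩.
At [old some], some : ⟨e, e⟩ takes old : e, giving e.
At [[[smiled [Zoe Lee]] every] [old some]], [[smiled [Zoe Lee]] every] : ⟨e, ⟨t, e⟩⟩ takes [old some] : e, giving ⟨t, e⟩.

⟨t, e⟩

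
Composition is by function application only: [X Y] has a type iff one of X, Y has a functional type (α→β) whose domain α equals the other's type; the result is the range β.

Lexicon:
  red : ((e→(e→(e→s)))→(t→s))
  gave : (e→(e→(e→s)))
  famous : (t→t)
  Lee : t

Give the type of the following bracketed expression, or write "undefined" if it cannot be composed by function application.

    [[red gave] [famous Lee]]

s

[red gave] — red of type ((e→(e→(e→s)))→(t→s)) combines with gave of type (e→(e→(e→s))): type (t→s).
[famous Lee] — famous of type (t→t) combines with Lee of type t: type t.
[[red gave] [famous Lee]] — [red gave] of type (t→s) combines with [famous Lee] of type t: type s.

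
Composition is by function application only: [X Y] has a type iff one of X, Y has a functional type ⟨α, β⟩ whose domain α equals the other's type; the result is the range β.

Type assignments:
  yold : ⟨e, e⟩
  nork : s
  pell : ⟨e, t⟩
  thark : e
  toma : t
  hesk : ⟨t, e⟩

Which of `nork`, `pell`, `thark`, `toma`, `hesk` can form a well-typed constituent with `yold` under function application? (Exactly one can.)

nork : s — no; yold wants e, and nork wants nothing (atomic).
pell : ⟨e, t⟩ — no; yold wants e, and pell wants e.
thark — combines: yold : ⟨e, e⟩ takes thark : e as argument, giving e.
toma : t — no; yold wants e, and toma wants nothing (atomic).
hesk : ⟨t, e⟩ — no; yold wants e, and hesk wants t.

thark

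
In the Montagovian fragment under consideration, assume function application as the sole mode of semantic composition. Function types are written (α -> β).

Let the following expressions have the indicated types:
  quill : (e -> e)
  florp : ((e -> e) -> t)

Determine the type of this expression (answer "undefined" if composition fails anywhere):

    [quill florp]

[quill florp]: functor florp : ((e -> e) -> t), argument quill : (e -> e); result t.

t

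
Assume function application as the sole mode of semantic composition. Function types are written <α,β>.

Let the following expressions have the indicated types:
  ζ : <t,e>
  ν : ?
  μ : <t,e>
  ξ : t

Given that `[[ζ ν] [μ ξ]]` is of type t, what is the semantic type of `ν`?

At [[ζ ν] [μ ξ]] (required: t): [μ ξ] is e, which is not a function with range t; hence [ζ ν] is the functor — type <e,t>.
At [ζ ν] (required: <e,t>): ζ is <t,e>, which is not a function with range <e,t>; hence ν is the functor — type <<t,e>,<e,t>>.

<<t,e>,<e,t>>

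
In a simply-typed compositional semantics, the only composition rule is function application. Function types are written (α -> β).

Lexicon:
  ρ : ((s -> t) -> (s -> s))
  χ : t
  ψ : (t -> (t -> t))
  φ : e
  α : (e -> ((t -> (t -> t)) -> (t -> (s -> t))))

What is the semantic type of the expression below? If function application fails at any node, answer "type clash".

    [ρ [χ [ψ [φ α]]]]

[φ α]: α is (e -> ((t -> (t -> t)) -> (t -> (s -> t)))), φ is e; result ((t -> (t -> t)) -> (t -> (s -> t))).
[ψ [φ α]]: [φ α] is ((t -> (t -> t)) -> (t -> (s -> t))), ψ is (t -> (t -> t)); result (t -> (s -> t)).
[χ [ψ [φ α]]]: [ψ [φ α]] is (t -> (s -> t)), χ is t; result (s -> t).
[ρ [χ [ψ [φ α]]]]: ρ is ((s -> t) -> (s -> s)), [χ [ψ [φ α]]] is (s -> t); result (s -> s).

(s -> s)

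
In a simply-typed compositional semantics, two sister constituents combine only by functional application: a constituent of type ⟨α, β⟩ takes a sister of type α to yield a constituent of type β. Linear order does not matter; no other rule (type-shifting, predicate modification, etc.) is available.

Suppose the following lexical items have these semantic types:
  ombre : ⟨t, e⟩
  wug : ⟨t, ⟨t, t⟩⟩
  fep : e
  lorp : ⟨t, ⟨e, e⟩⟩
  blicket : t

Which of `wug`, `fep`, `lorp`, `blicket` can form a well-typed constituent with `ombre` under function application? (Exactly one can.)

blicket

wug : ⟨t, ⟨t, t⟩⟩ — neither side's domain matches the other.
fep : e — neither side's domain matches the other.
lorp : ⟨t, ⟨e, e⟩⟩ — neither side's domain matches the other.
blicket — combines: ombre : ⟨t, e⟩ takes blicket : t as argument, giving e.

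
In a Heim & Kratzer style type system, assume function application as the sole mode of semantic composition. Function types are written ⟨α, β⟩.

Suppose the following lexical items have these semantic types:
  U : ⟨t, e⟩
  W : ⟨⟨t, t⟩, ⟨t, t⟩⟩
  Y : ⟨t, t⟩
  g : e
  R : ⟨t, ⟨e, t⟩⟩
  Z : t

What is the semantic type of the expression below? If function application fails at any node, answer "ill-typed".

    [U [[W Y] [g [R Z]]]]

e

[W Y] — W of type ⟨⟨t, t⟩, ⟨t, t⟩⟩ combines with Y of type ⟨t, t⟩: type ⟨t, t⟩.
[R Z] — R of type ⟨t, ⟨e, t⟩⟩ combines with Z of type t: type ⟨e, t⟩.
[g [R Z]] — [R Z] of type ⟨e, t⟩ combines with g of type e: type t.
[[W Y] [g [R Z]]] — [W Y] of type ⟨t, t⟩ combines with [g [R Z]] of type t: type t.
[U [[W Y] [g [R Z]]]] — U of type ⟨t, e⟩ combines with [[W Y] [g [R Z]]] of type t: type e.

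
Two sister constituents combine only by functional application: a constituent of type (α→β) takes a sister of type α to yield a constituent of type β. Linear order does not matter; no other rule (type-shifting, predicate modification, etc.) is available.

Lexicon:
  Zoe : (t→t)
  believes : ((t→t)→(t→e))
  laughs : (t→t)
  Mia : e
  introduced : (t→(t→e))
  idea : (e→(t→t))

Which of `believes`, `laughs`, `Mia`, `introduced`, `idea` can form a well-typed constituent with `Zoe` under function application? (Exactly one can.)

believes

believes — combines: believes : ((t→t)→(t→e)) takes Zoe : (t→t) as argument, giving (t→e).
laughs : (t→t) — does not combine with Zoe.
Mia : e — does not combine with Zoe.
introduced : (t→(t→e)) — does not combine with Zoe.
idea : (e→(t→t)) — does not combine with Zoe.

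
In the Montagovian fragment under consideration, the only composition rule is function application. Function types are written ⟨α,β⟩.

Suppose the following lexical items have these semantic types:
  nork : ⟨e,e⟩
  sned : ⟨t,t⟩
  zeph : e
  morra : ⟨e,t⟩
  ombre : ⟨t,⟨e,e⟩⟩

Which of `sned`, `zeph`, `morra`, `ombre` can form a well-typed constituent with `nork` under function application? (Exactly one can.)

sned : ⟨t,t⟩ — nork needs e; sned needs t; neither fits.
zeph — combines: nork : ⟨e,e⟩ takes zeph : e as argument, giving e.
morra : ⟨e,t⟩ — nork needs e; morra needs e; neither fits.
ombre : ⟨t,⟨e,e⟩⟩ — nork needs e; ombre needs t; neither fits.

zeph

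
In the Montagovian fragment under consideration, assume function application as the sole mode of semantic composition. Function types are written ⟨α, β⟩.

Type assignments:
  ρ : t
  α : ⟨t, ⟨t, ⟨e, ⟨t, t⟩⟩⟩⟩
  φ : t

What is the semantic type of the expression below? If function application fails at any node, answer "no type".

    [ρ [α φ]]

[α φ] — α of type ⟨t, ⟨t, ⟨e, ⟨t, t⟩⟩⟩⟩ combines with φ of type t: type ⟨t, ⟨e, ⟨t, t⟩⟩⟩.
[ρ [α φ]] — [α φ] of type ⟨t, ⟨e, ⟨t, t⟩⟩⟩ combines with ρ of type t: type ⟨e, ⟨t, t⟩⟩.

⟨e, ⟨t, t⟩⟩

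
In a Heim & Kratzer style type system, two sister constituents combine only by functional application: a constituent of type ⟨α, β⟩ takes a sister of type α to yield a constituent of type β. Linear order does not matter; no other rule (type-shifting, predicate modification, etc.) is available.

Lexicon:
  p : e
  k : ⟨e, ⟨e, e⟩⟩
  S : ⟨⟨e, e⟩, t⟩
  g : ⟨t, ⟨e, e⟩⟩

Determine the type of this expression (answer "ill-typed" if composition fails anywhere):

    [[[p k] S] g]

[p k] — k of type ⟨e, ⟨e, e⟩⟩ combines with p of type e: type ⟨e, e⟩.
[[p k] S] — S of type ⟨⟨e, e⟩, t⟩ combines with [p k] of type ⟨e, e⟩: type t.
[[[p k] S] g] — g of type ⟨t, ⟨e, e⟩⟩ combines with [[p k] S] of type t: type ⟨e, e⟩.

⟨e, e⟩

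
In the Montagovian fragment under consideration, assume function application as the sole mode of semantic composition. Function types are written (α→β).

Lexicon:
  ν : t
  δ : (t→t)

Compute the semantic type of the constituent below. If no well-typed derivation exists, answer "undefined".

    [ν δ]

At [ν δ], δ : (t→t) takes ν : t, giving t.

t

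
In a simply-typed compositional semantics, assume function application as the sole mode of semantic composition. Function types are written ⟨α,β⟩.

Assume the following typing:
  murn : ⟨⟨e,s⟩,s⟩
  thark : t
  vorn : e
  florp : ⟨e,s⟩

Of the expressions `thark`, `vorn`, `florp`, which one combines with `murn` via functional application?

thark : t — neither side's domain matches the other.
vorn : e — neither side's domain matches the other.
florp — combines: murn : ⟨⟨e,s⟩,s⟩ takes florp : ⟨e,s⟩ as argument, giving s.

florp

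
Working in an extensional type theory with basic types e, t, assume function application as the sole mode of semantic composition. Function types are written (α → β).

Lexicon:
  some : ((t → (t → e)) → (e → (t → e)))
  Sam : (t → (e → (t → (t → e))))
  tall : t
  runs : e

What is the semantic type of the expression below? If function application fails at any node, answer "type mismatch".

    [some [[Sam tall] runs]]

(e → (t → e))

[Sam tall]: (t → (e → (t → (t → e)))) applied to t yields (e → (t → (t → e))).
[[Sam tall] runs]: (e → (t → (t → e))) applied to e yields (t → (t → e)).
[some [[Sam tall] runs]]: ((t → (t → e)) → (e → (t → e))) applied to (t → (t → e)) yields (e → (t → e)).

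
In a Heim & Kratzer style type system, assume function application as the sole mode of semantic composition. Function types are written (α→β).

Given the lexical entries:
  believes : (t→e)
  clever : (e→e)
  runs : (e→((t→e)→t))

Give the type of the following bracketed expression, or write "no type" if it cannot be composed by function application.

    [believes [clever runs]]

no type

[clever runs]: (e→e) with (e→((t→e)→t)) — neither is a function whose domain matches the other; composition fails here.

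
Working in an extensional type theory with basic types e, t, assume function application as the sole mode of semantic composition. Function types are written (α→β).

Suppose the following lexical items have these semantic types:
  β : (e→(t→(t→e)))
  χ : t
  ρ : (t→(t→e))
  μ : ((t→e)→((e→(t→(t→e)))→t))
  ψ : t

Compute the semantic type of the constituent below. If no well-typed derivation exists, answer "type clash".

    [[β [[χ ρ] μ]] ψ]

[χ ρ]: (t→(t→e)) applied to t yields (t→e).
[[χ ρ] μ]: ((t→e)→((e→(t→(t→e)))→t)) applied to (t→e) yields ((e→(t→(t→e)))→t).
[β [[χ ρ] μ]]: ((e→(t→(t→e)))→t) applied to (e→(t→(t→e))) yields t.
At [[β [[χ ρ] μ]] ψ]: neither t nor t can take the other as argument; the node is ill-typed.

type clash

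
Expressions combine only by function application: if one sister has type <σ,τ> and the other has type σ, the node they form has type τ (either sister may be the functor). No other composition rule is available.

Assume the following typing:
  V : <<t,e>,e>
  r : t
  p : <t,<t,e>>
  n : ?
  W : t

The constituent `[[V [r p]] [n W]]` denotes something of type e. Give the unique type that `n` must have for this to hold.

<t,<e,e>>

For [[V [r p]] [n W]] to have type e with [V [r p]] of type e, [n W] must be the function: [n W] : <e,e>.
For [n W] to have type <e,e> with W of type t, n must be the function: n : <t,<e,e>>.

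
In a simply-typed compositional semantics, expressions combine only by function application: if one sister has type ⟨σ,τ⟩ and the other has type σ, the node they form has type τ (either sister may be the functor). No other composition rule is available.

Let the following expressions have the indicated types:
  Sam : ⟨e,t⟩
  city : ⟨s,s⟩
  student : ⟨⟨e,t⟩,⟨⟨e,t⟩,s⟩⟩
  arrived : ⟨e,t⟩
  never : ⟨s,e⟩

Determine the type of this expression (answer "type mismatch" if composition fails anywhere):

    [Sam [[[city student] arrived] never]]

type mismatch

[city student]: ⟨s,s⟩ with ⟨⟨e,t⟩,⟨⟨e,t⟩,s⟩⟩ — neither is a function whose domain matches the other; composition fails here.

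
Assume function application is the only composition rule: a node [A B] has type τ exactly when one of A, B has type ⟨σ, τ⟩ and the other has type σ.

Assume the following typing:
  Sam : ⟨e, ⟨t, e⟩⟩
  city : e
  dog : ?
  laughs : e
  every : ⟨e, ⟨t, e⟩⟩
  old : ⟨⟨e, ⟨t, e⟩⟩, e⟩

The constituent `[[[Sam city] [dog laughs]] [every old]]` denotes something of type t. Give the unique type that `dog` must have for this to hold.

[[[Sam city] [dog laughs]] [every old]] must have type t. The sister [every old] has type e; that is not a function onto t, so [[Sam city] [dog laughs]] must be the functor, of type ⟨e, t⟩.
[[Sam city] [dog laughs]] must have type ⟨e, t⟩. The sister [Sam city] has type ⟨t, e⟩; that is not a function onto ⟨e, t⟩, so [dog laughs] must be the functor, of type ⟨⟨t, e⟩, ⟨e, t⟩⟩.
[dog laughs] must have type ⟨⟨t, e⟩, ⟨e, t⟩⟩. The sister laughs has type e; that is not a function onto ⟨⟨t, e⟩, ⟨e, t⟩⟩, so dog must be the functor, of type ⟨e, ⟨⟨t, e⟩, ⟨e, t⟩⟩⟩.

⟨e, ⟨⟨t, e⟩, ⟨e, t⟩⟩⟩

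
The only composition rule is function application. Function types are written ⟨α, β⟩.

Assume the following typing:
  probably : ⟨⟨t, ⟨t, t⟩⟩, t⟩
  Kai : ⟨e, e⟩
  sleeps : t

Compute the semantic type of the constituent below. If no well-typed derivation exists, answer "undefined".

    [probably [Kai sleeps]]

At [Kai sleeps]: neither ⟨e, e⟩ nor t can take the other as argument; the node is ill-typed.

undefined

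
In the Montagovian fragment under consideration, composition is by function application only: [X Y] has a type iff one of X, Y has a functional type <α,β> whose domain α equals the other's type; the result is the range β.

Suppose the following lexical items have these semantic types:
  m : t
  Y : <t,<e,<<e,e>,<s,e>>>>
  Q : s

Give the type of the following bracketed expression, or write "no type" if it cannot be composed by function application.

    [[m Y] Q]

[m Y]: functor Y : <t,<e,<<e,e>,<s,e>>>>, argument m : t; result <e,<<e,e>,<s,e>>>.
[[m Y] Q]: <e,<<e,e>,<s,e>>> with s — neither is a function whose domain matches the other; composition fails here.

no type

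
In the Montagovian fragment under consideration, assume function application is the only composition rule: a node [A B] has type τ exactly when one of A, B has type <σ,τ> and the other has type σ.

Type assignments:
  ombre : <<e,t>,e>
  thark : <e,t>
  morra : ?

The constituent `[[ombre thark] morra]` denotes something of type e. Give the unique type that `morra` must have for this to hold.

[[ombre thark] morra] is required to be e. [ombre thark] : e cannot yield e as functor, so morra : <e,e>.

<e,e>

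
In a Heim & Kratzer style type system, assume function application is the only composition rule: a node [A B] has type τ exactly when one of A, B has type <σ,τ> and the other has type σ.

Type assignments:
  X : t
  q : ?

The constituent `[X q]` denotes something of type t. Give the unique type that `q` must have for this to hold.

For [X q] to have type t with X of type t, q must be the function: q : <t,t>.

<t,t>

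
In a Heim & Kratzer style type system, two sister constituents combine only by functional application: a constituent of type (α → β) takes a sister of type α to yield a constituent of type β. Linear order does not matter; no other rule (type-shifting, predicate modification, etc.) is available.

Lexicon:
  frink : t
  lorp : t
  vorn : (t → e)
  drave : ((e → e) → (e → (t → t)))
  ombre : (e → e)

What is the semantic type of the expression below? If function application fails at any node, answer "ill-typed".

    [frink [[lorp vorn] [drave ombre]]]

[lorp vorn]: (t → e) applied to t yields e.
[drave ombre]: ((e → e) → (e → (t → t))) applied to (e → e) yields (e → (t → t)).
[[lorp vorn] [drave ombre]]: (e → (t → t)) applied to e yields (t → t).
[frink [[lorp vorn] [drave ombre]]]: (t → t) applied to t yields t.

t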